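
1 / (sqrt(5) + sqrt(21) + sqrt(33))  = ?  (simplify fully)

(-6*sqrt(385) - 7*sqrt(33) + 17*sqrt(21) + 49*sqrt(5))/371

Group as (sqrt(21) + sqrt(33)) + sqrt(5); multiply by (sqrt(21) + sqrt(33)) - sqrt(5), then rationalise the remaining surd.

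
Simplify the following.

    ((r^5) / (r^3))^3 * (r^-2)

Inside the bracket: r^2
Raise to the power 3: r^6
Multiply by (r^-2): add exponents.

r^4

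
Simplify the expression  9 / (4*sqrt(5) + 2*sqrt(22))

Multiply numerator and denominator by -4*sqrt(5) + 2*sqrt(22).
Denominator becomes 8; numerator becomes -36*sqrt(5) + 18*sqrt(22).

(-18*sqrt(5) + 9*sqrt(22))/4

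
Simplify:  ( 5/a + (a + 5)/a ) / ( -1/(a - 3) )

(-a^2 - 7*a + 30)/a

Numerator: 5/a + (a + 5)/a = (a + 10)/a
Denominator: -1/(a - 3) = -1/(a - 3)
Divide: ((a + 10)/a) · (-a + 3) = (-a^2 - 7*a + 30)/a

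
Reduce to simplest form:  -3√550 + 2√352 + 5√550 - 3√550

3√550 = 15*√22; 2√352 = 8*√22; 5√550 = 25*√22; 3√550 = 15*√22
Combine: (-15 + 8 + 25 - 15)·√22 = 3*√22

3*√22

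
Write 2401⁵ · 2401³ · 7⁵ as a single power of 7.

2401⁵ = 7^20; 2401³ = 7^12; 7⁵ = 7^5
Combine exponents: 7^37

7^37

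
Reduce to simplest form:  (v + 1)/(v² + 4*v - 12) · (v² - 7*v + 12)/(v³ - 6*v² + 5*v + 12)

Factor: v² + 4*v - 12 = (v - 2)·(v + 6);  v² - 7*v + 12 = (v - 4)·(v - 3);  v³ - 6*v² + 5*v + 12 = (v + 1)·(v - 3)·(v - 4)
Cancel the common factors (v - 3), (v - 4), (v + 1).

1/(v² + 4*v - 12)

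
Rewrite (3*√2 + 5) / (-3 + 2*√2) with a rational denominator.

Multiply numerator and denominator by -3 - 2*√2.
Denominator becomes 1; numerator becomes -27 - 19*√2.

-27 - 19*√2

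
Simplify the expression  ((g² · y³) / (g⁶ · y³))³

g^(-12)

Inside the bracket: (g^-4)
Raise to the power 3: (g^-12)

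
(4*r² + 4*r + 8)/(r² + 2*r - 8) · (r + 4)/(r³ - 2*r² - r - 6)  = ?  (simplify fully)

4/(r² - 5*r + 6)

Factor: 4*r² + 4*r + 8 = 4·(r² + r + 2);  r² + 2*r - 8 = (r + 4)·(r - 2);  r³ - 2*r² - r - 6 = (r - 3)·(r² + r + 2)
Cancel the common factors (r² + r + 2), (r + 4).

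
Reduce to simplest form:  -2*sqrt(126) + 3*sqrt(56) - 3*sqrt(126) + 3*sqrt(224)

3*sqrt(14)

2*sqrt(126) = 6*sqrt(14); 3*sqrt(56) = 6*sqrt(14); 3*sqrt(126) = 9*sqrt(14); 3*sqrt(224) = 12*sqrt(14)
Combine: (-6 + 6 - 9 + 12)·sqrt(14) = 3*sqrt(14)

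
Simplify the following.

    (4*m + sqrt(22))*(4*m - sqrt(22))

16*m^2 - 22

Difference of squares with P = 4*m, Q = sqrt(22).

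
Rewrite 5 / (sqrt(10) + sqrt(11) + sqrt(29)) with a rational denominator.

Group as (sqrt(11) + sqrt(29)) + sqrt(10); multiply by (sqrt(11) + sqrt(29)) - sqrt(10), then rationalise the remaining surd.

(-5*sqrt(3190) - 20*sqrt(29) + 70*sqrt(11) + 75*sqrt(10))/188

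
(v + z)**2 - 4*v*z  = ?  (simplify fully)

(v - z)**2

Expand the square and combine the 4*v*z term.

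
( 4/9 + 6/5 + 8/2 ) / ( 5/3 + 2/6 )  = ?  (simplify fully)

Numerator: 4/9 + 6/5 + 8/2 = 254/45
Denominator: 5/3 + 2/6 = 2
Divide: (254/45) · (1/2) = 127/45

127/45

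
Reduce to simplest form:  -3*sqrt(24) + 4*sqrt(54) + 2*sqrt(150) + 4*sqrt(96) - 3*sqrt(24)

3*sqrt(24) = 6*sqrt(6); 4*sqrt(54) = 12*sqrt(6); 2*sqrt(150) = 10*sqrt(6); 4*sqrt(96) = 16*sqrt(6); 3*sqrt(24) = 6*sqrt(6)
Combine: (-6 + 12 + 10 + 16 - 6)·sqrt(6) = 26*sqrt(6)

26*sqrt(6)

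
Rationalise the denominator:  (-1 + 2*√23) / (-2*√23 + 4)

Multiply numerator and denominator by 4 + 2*√23.
Denominator becomes -76; numerator becomes 6*√23 + 88.

(-44 - 3*√23)/38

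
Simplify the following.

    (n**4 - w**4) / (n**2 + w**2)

n**2 - w**2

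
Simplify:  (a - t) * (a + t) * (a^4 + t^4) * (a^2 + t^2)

a^8 - t^8

(a+t)(a-t) = a^2 - t^2; continue pairing.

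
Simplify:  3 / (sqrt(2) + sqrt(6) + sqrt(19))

(-45*sqrt(6) - 69*sqrt(2) + 12*sqrt(57) + 33*sqrt(19))/73

Group as (sqrt(6) + sqrt(19)) + sqrt(2); multiply by (sqrt(6) + sqrt(19)) - sqrt(2), then rationalise the remaining surd.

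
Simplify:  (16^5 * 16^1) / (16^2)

2^16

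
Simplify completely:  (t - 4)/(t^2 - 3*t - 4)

1/(t + 1)

Factor: t^2 - 3*t - 4 = (t - 4)*(t + 1)
Cancel the common factor (t - 4).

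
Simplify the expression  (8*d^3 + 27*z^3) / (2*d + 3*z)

4*d^2 - 6*d*z + 9*z^2

Factor as (a+b)(a^2-ab+b^2) with a=(2*d), b=(3*z).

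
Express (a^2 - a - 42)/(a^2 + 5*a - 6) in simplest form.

(a - 7)/(a - 1)

Factor: a^2 - a - 42 = (a - 7)*(a + 6);  a^2 + 5*a - 6 = (a - 1)*(a + 6)
Cancel the common factor (a + 6).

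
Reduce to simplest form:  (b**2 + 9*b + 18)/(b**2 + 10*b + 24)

(b + 3)/(b + 4)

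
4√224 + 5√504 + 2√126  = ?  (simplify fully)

4√224 = 16*√14; 5√504 = 30*√14; 2√126 = 6*√14
Combine: (16 + 30 + 6)·√14 = 52*√14

52*√14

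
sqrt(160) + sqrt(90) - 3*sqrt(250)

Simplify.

-8*sqrt(10)

sqrt(160) = 4*sqrt(10); sqrt(90) = 3*sqrt(10); 3*sqrt(250) = 15*sqrt(10)
Combine: (4 + 3 - 15)·sqrt(10) = -8*sqrt(10)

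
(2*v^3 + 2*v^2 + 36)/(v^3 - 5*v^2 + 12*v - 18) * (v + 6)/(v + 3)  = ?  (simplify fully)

(2*v + 12)/(v - 3)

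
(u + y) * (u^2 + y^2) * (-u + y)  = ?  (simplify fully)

-u^4 + y^4

Telescope via difference of squares: (y+u)(y-u) = -u^2 + y^2, then repeat with the next factor.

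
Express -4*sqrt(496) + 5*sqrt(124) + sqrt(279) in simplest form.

-3*sqrt(31)

4*sqrt(496) = 16*sqrt(31); 5*sqrt(124) = 10*sqrt(31); sqrt(279) = 3*sqrt(31)
Combine: (-16 + 10 + 3)·sqrt(31) = -3*sqrt(31)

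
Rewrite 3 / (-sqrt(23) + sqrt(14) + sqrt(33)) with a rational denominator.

(-12*sqrt(23) + 2*sqrt(33) + 21*sqrt(14) + sqrt(10626))/212

Group as (sqrt(14) + sqrt(33)) - sqrt(23); multiply by (sqrt(14) + sqrt(33)) + sqrt(23), then rationalise the remaining surd.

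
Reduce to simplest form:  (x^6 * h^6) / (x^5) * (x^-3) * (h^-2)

Quotient: x^1 * h^6
Multiply by (x^-3) * (h^-2): add exponents.

h^4/x^2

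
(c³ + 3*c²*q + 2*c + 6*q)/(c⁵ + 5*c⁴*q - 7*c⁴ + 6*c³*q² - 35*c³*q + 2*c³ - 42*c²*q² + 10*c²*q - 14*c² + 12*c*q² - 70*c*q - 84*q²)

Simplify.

1/(c² + 2*c*q - 7*c - 14*q)

Factor: c³ + 3*c²*q + 2*c + 6*q = (c + 3*q)·(c² + 2);  c⁵ + 5*c⁴*q - 7*c⁴ + 6*c³*q² - 35*c³*q + 2*c³ - 42*c²*q² + 10*c²*q - 14*c² + 12*c*q² - 70*c*q - 84*q² = (c + 2*q)·(c - 7)·(c² + 2)·(c + 3*q)
Cancel the common factors (c² + 2), (c + 3*q).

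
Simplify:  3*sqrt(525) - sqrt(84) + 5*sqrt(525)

3*sqrt(525) = 15*sqrt(21); sqrt(84) = 2*sqrt(21); 5*sqrt(525) = 25*sqrt(21)
Combine: (15 - 2 + 25)·sqrt(21) = 38*sqrt(21)

38*sqrt(21)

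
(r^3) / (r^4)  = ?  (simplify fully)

Quotient: (r^-1)

1/r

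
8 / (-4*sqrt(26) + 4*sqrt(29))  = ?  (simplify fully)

(2*sqrt(26) + 2*sqrt(29))/3

Multiply numerator and denominator by 4*sqrt(26) + 4*sqrt(29).
Denominator becomes 48; numerator becomes 32*sqrt(26) + 32*sqrt(29).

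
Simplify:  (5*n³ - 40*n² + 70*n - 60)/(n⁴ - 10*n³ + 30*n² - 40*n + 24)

Factor: 5*n³ - 40*n² + 70*n - 60 = 5·(n - 6)·(n² - 2*n + 2);  n⁴ - 10*n³ + 30*n² - 40*n + 24 = (n² - 2*n + 2)·(n - 2)·(n - 6)
Cancel the common factors (n² - 2*n + 2), (n - 6).

5/(n - 2)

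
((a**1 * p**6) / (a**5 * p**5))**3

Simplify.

p**3/a**12

Inside the bracket: (a**-4) * p**1
Raise to the power 3: (a**-12) * p**3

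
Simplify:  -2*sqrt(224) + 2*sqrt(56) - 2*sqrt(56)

2*sqrt(224) = 8*sqrt(14); 2*sqrt(56) = 4*sqrt(14); 2*sqrt(56) = 4*sqrt(14)
Combine: (-8 + 4 - 4)·sqrt(14) = -8*sqrt(14)

-8*sqrt(14)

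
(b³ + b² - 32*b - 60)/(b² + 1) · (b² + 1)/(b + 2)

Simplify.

b² - b - 30

Factor: b³ + b² - 32*b - 60 = (b + 2)·(b + 5)·(b - 6)
Cancel the common factors (b² + 1), (b + 2).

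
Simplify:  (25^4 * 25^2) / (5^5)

5^7

25^4 = 5^8; 25^2 = 5^4; 5^5 = 5^5
Combine exponents: 5^7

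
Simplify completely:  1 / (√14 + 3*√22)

(-√14 + 3*√22)/184

Multiply numerator and denominator by -3*√22 + √14.
Denominator becomes -184; numerator becomes -3*√22 + √14.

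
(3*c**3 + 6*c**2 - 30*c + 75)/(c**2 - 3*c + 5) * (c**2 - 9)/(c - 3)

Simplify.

3*c**2 + 24*c + 45

Factor: 3*c**3 + 6*c**2 - 30*c + 75 = 3*(c + 5)*(c**2 - 3*c + 5);  c**2 - 9 = (c - 3)*(c + 3)
Cancel the common factors (c**2 - 3*c + 5), (c - 3).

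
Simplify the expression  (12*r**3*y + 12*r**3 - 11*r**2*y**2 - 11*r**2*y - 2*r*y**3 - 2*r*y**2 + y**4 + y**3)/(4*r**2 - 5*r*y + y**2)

3*r*y + 3*r + y**2 + y

Factor: 12*r**3*y + 12*r**3 - 11*r**2*y**2 - 11*r**2*y - 2*r*y**3 - 2*r*y**2 + y**4 + y**3 = (-4*r + y)*(3*r + y)*(y + 1)*(-r + y);  4*r**2 - 5*r*y + y**2 = (-4*r + y)*(-r + y)
Cancel the common factors (-4*r + y), (-r + y).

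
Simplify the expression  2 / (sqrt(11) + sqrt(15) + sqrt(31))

Group as (sqrt(11) + sqrt(31)) + sqrt(15); multiply by (sqrt(11) + sqrt(31)) - sqrt(15), then rationalise the remaining surd.

(-4*sqrt(5115) - 10*sqrt(31) + 54*sqrt(15) + 70*sqrt(11))/635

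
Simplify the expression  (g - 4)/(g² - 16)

1/(g + 4)

Factor: g² - 16 = (g - 4)·(g + 4)
Cancel the common factor (g - 4).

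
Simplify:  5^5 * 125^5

5^5 = 5^5; 125^5 = 5^15
Combine exponents: 5^20

5^20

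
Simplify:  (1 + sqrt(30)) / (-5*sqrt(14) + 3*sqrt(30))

(-10*sqrt(105) - 90 - 5*sqrt(14) - 3*sqrt(30))/80

Multiply numerator and denominator by 3*sqrt(30) + 5*sqrt(14).
Denominator becomes -80; numerator becomes 3*sqrt(30) + 5*sqrt(14) + 90 + 10*sqrt(105).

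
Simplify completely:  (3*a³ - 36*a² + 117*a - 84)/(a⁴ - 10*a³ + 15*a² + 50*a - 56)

3/(a + 2)

Factor: 3*a³ - 36*a² + 117*a - 84 = 3·(a - 1)·(a - 4)·(a - 7);  a⁴ - 10*a³ + 15*a² + 50*a - 56 = (a - 4)·(a + 2)·(a - 7)·(a - 1)
Cancel the common factors (a - 4), (a - 1), (a - 7).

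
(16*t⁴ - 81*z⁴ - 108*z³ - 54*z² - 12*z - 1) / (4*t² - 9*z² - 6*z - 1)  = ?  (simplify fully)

Factor (2*t)^4 - (3*z + 1)^4 and cancel (4*t² - (3*z + 1)²).

4*t² + 9*z² + 6*z + 1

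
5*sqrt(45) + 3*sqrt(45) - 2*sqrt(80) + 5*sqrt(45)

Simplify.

31*sqrt(5)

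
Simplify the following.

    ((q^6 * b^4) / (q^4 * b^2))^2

Inside the bracket: q^2 * b^2
Raise to the power 2: q^4 * b^4

b^4*q^4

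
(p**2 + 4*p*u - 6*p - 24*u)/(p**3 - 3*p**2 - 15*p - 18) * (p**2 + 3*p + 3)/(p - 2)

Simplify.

Factor: p**2 + 4*p*u - 6*p - 24*u = (p + 4*u)*(p - 6);  p**3 - 3*p**2 - 15*p - 18 = (p**2 + 3*p + 3)*(p - 6)
Cancel the common factors (p**2 + 3*p + 3), (p - 6).

(p + 4*u)/(p - 2)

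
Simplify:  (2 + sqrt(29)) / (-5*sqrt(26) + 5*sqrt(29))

Multiply numerator and denominator by 5*sqrt(26) + 5*sqrt(29).
Denominator becomes 75; numerator becomes 10*sqrt(26) + 10*sqrt(29) + 5*sqrt(754) + 145.

(2*sqrt(26) + 2*sqrt(29) + sqrt(754) + 29)/15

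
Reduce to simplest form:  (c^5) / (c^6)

1/c

Quotient: (c^-1)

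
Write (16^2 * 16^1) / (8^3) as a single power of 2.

16^2 = 2^8; 16^1 = 2^4; 8^3 = 2^9
Combine exponents: 2^3

2^3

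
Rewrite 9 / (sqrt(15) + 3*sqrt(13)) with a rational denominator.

(-3*sqrt(15) + 9*sqrt(13))/34

Multiply numerator and denominator by -3*sqrt(13) + sqrt(15).
Denominator becomes -102; numerator becomes -27*sqrt(13) + 9*sqrt(15).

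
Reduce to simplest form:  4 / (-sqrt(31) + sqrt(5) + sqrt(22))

(2*sqrt(31) + 7*sqrt(22) + 24*sqrt(5) + sqrt(3410))/53

Group as (sqrt(5) + sqrt(22)) - sqrt(31); multiply by (sqrt(5) + sqrt(22)) + sqrt(31), then rationalise the remaining surd.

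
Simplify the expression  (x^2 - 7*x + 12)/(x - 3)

x - 4

Factor: x^2 - 7*x + 12 = (x - 4)*(x - 3)
Cancel the common factor (x - 3).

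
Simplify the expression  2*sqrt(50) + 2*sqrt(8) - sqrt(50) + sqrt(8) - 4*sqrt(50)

-9*sqrt(2)

2*sqrt(50) = 10*sqrt(2); 2*sqrt(8) = 4*sqrt(2); sqrt(50) = 5*sqrt(2); sqrt(8) = 2*sqrt(2); 4*sqrt(50) = 20*sqrt(2)
Combine: (10 + 4 - 5 + 2 - 20)·sqrt(2) = -9*sqrt(2)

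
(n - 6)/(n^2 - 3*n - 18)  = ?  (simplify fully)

1/(n + 3)

Factor: n^2 - 3*n - 18 = (n + 3)*(n - 6)
Cancel the common factor (n - 6).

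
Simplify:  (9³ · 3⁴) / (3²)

9³ = 3^6; 3⁴ = 3^4; 3² = 3^2
Combine exponents: 3^8

3^8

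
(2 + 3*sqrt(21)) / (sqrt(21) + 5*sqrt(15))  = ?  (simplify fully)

(-63 - 2*sqrt(21) + 10*sqrt(15) + 45*sqrt(35))/354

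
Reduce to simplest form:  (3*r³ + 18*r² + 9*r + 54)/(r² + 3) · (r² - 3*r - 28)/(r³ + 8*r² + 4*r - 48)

Factor: 3*r³ + 18*r² + 9*r + 54 = 3·(r + 6)·(r² + 3);  r² - 3*r - 28 = (r + 4)·(r - 7);  r³ + 8*r² + 4*r - 48 = (r - 2)·(r + 4)·(r + 6)
Cancel the common factors (r² + 3), (r + 4), (r + 6).

(3*r - 21)/(r - 2)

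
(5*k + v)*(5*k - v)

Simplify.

25*k**2 - v**2

(5*k)**2 - (v)**2 = 25*k**2 - v**2.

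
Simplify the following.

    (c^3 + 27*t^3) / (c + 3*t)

c^2 - 3*c*t + 9*t^2

(3*t)^3 + c^3 = (c + 3*t)(c^2 - 3*c*t + 9*t^2).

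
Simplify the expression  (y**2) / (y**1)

y

Quotient: y**1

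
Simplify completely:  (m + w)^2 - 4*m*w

Expanding gives m^2 - 2*m*w + w^2, a perfect square.

(m - w)^2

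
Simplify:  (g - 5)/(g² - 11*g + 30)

Factor: g² - 11*g + 30 = (g - 6)·(g - 5)
Cancel the common factor (g - 5).

1/(g - 6)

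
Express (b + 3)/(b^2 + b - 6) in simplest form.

1/(b - 2)

Factor: b^2 + b - 6 = (b - 2)*(b + 3)
Cancel the common factor (b + 3).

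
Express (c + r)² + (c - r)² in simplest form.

2*c² + 2*r²

Write as f(c,r) + f(c,-r) and expand.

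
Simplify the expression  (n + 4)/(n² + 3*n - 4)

Factor: n² + 3*n - 4 = (n - 1)·(n + 4)
Cancel the common factor (n + 4).

1/(n - 1)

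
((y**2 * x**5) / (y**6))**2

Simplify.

x**10/y**8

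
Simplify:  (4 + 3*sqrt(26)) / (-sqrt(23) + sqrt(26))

(4*sqrt(23) + 4*sqrt(26) + 3*sqrt(598) + 78)/3

Multiply numerator and denominator by sqrt(23) + sqrt(26).
Denominator becomes 3; numerator becomes 4*sqrt(23) + 4*sqrt(26) + 3*sqrt(598) + 78.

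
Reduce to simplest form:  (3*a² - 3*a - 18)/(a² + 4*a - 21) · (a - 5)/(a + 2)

(3*a - 15)/(a + 7)

Factor: 3*a² - 3*a - 18 = 3·(a - 3)·(a + 2);  a² + 4*a - 21 = (a + 7)·(a - 3)
Cancel the common factors (a + 2), (a - 3).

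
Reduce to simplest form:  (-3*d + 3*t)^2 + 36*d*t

9*(d + t)^2

Expand the square and combine the 36*d*t term.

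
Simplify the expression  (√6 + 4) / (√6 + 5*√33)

(-4*√6 - 6 + 15*√22 + 20*√33)/819

Multiply numerator and denominator by -5*√33 + √6.
Denominator becomes -819; numerator becomes -20*√33 - 15*√22 + 6 + 4*√6.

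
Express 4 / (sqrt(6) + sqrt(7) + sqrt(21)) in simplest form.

Group as (sqrt(7) + sqrt(21)) + sqrt(6); multiply by (sqrt(7) + sqrt(21)) - sqrt(6), then rationalise the remaining surd.

(-21*sqrt(2) - 4*sqrt(21) + 10*sqrt(7) + 11*sqrt(6))/13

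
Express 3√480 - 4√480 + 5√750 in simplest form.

21*√30

3√480 = 12*√30; 4√480 = 16*√30; 5√750 = 25*√30
Combine: (12 - 16 + 25)·√30 = 21*√30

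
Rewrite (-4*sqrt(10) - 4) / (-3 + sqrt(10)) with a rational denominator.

-52 - 16*sqrt(10)

Multiply numerator and denominator by -sqrt(10) - 3.
Denominator becomes -1; numerator becomes 16*sqrt(10) + 52.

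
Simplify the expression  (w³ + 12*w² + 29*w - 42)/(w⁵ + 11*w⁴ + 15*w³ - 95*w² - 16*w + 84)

1/(w² - w - 2)

Factor: w³ + 12*w² + 29*w - 42 = (w + 6)·(w + 7)·(w - 1);  w⁵ + 11*w⁴ + 15*w³ - 95*w² - 16*w + 84 = (w - 2)·(w - 1)·(w + 6)·(w + 7)·(w + 1)
Cancel the common factors (w - 1), (w + 7), (w + 6).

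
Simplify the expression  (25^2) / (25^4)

5^(-4)

25^2 = 5^4; 25^4 = 5^8
Combine exponents: 5^(-4)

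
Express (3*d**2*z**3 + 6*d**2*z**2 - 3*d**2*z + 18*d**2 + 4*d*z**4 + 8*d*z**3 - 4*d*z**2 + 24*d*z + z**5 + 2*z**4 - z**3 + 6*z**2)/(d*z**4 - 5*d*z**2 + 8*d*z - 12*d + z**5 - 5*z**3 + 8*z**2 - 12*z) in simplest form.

Factor: 3*d**2*z**3 + 6*d**2*z**2 - 3*d**2*z + 18*d**2 + 4*d*z**4 + 8*d*z**3 - 4*d*z**2 + 24*d*z + z**5 + 2*z**4 - z**3 + 6*z**2 = (3*d + z)*(z**2 - z + 2)*(z + 3)*(d + z);  d*z**4 - 5*d*z**2 + 8*d*z - 12*d + z**5 - 5*z**3 + 8*z**2 - 12*z = (z**2 - z + 2)*(d + z)*(z - 2)*(z + 3)
Cancel the common factors (z**2 - z + 2), (d + z), (z + 3).

(3*d + z)/(z - 2)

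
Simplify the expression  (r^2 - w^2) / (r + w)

r^2 - w^2 factors as (r - w)*(r + w).

r - w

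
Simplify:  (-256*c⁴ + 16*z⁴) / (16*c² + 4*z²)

Difference of fourth powers: factor out (16*c² + 4*z²).

-16*c² + 4*z²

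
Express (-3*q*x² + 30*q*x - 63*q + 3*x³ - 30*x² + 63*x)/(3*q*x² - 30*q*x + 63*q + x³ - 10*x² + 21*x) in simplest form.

(-3*q + 3*x)/(3*q + x)

Factor: -3*q*x² + 30*q*x - 63*q + 3*x³ - 30*x² + 63*x = 3·(x - 3)·(x - 7)·(-q + x);  3*q*x² - 30*q*x + 63*q + x³ - 10*x² + 21*x = (x - 7)·(3*q + x)·(x - 3)
Cancel the common factors (x - 7), (x - 3).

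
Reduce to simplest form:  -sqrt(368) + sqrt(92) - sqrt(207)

sqrt(368) = 4*sqrt(23); sqrt(92) = 2*sqrt(23); sqrt(207) = 3*sqrt(23)
Combine: (-4 + 2 - 3)·sqrt(23) = -5*sqrt(23)

-5*sqrt(23)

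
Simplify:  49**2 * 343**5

49**2 = 7**4; 343**5 = 7**15
Combine exponents: 7**19

7**19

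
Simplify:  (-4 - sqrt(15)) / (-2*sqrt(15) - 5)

(10 + 3*sqrt(15))/35

Multiply numerator and denominator by -5 + 2*sqrt(15).
Denominator becomes -35; numerator becomes -3*sqrt(15) - 10.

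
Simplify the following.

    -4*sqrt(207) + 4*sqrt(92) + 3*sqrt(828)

4*sqrt(207) = 12*sqrt(23); 4*sqrt(92) = 8*sqrt(23); 3*sqrt(828) = 18*sqrt(23)
Combine: (-12 + 8 + 18)·sqrt(23) = 14*sqrt(23)

14*sqrt(23)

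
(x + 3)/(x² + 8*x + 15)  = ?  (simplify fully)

1/(x + 5)

Factor: x² + 8*x + 15 = (x + 3)·(x + 5)
Cancel the common factor (x + 3).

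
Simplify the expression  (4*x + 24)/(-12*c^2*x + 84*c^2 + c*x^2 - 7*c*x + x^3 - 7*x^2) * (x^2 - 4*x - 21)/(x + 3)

(4*x + 24)/(-12*c^2 + c*x + x^2)

Factor: 4*x + 24 = 4*(x + 6);  -12*c^2*x + 84*c^2 + c*x^2 - 7*c*x + x^3 - 7*x^2 = (4*c + x)*(x - 7)*(-3*c + x);  x^2 - 4*x - 21 = (x - 7)*(x + 3)
Cancel the common factors (x - 7), (x + 3).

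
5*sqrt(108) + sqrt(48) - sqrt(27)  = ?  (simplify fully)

31*sqrt(3)

5*sqrt(108) = 30*sqrt(3); sqrt(48) = 4*sqrt(3); sqrt(27) = 3*sqrt(3)
Combine: (30 + 4 - 3)·sqrt(3) = 31*sqrt(3)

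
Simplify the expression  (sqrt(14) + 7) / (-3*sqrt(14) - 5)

Multiply numerator and denominator by -5 + 3*sqrt(14).
Denominator becomes -101; numerator becomes 7 + 16*sqrt(14).

(-16*sqrt(14) - 7)/101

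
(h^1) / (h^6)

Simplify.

Quotient: (h^-5)

h^(-5)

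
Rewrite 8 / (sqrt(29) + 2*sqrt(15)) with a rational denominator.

(-8*sqrt(29) + 16*sqrt(15))/31

Multiply numerator and denominator by -2*sqrt(15) + sqrt(29).
Denominator becomes -31; numerator becomes -16*sqrt(15) + 8*sqrt(29).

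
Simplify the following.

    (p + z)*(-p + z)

-p^2 + z^2

Product of conjugates: (P+Q)(P-Q) = P^2 - Q^2.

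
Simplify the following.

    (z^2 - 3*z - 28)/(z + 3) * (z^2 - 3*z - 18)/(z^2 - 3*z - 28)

Factor: z^2 - 3*z - 28 = (z + 4)*(z - 7);  z^2 - 3*z - 18 = (z + 3)*(z - 6);  z^2 - 3*z - 28 = (z - 7)*(z + 4)
Cancel the common factors (z + 4), (z + 3), (z - 7).

z - 6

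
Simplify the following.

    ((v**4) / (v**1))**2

v**6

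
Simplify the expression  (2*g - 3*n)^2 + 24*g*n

Expanding gives 4*g^2 + 12*g*n + 9*n^2, a perfect square.

(2*g + 3*n)^2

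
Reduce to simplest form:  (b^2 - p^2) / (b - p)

b + p

Difference of squares: factor out (b - p).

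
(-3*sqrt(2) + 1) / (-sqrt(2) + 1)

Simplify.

Multiply numerator and denominator by 1 + sqrt(2).
Denominator becomes -1; numerator becomes -5 - 2*sqrt(2).

2*sqrt(2) + 5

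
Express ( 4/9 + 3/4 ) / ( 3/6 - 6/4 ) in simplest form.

Numerator: 4/9 + 3/4 = 43/36
Denominator: 3/6 - 6/4 = -1
Divide: (43/36) · (-1) = -43/36

-43/36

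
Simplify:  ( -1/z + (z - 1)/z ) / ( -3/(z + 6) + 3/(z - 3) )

(z³ + z² - 24*z + 36)/(27*z)

Numerator: -1/z + (z - 1)/z = (z - 2)/z
Denominator: -3/(z + 6) + 3/(z - 3) = 27/(z² + 3*z - 18)
Divide: ((z - 2)/z) · (z²/27 + z/9 - 2/3) = (z³ + z² - 24*z + 36)/(27*z)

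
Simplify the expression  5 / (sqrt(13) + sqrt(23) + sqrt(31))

(-10*sqrt(9269) + 25*sqrt(31) + 105*sqrt(23) + 205*sqrt(13))/1171

Group as (sqrt(13) + sqrt(23)) + sqrt(31); multiply by (sqrt(13) + sqrt(23)) - sqrt(31), then rationalise the remaining surd.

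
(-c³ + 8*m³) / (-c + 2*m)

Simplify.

c² + 2*c*m + 4*m²

Apply the difference-of-cubes factorisation and cancel (-c + 2*m).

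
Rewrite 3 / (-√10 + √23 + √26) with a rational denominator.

Group as (√23 + √26) - √10; multiply by (√23 + √26) + √10, then rationalise the remaining surd.

(-117*√10 + 21*√26 + 39*√23 + 12*√1495)/871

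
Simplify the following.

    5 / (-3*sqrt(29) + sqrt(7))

(-15*sqrt(29) - 5*sqrt(7))/254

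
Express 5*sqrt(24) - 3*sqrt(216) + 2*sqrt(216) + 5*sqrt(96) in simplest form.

5*sqrt(24) = 10*sqrt(6); 3*sqrt(216) = 18*sqrt(6); 2*sqrt(216) = 12*sqrt(6); 5*sqrt(96) = 20*sqrt(6)
Combine: (10 - 18 + 12 + 20)·sqrt(6) = 24*sqrt(6)

24*sqrt(6)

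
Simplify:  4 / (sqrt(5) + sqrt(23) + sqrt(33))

(-8*sqrt(3795) - 20*sqrt(33) + 60*sqrt(23) + 204*sqrt(5))/435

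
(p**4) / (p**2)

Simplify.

Quotient: p**2

p**2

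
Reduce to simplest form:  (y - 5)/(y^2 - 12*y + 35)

Factor: y^2 - 12*y + 35 = (y - 5)*(y - 7)
Cancel the common factor (y - 5).

1/(y - 7)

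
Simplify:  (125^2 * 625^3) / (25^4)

5^10

125^2 = 5^6; 625^3 = 5^12; 25^4 = 5^8
Combine exponents: 5^10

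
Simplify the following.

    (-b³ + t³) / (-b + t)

b² + b*t + t²

t^3 - b^3 = (-b + t)(b² + b*t + t²).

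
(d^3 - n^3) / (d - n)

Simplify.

d^2 + d*n + n^2

Apply the difference-of-cubes factorisation and cancel (d - n).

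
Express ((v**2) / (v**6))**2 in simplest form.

v**(-8)

Inside the bracket: (v**-4)
Raise to the power 2: (v**-8)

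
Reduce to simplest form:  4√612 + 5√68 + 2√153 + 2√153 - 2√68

42*√17

4√612 = 24*√17; 5√68 = 10*√17; 2√153 = 6*√17; 2√153 = 6*√17; 2√68 = 4*√17
Combine: (24 + 10 + 6 + 6 - 4)·√17 = 42*√17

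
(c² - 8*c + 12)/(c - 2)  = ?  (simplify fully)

c - 6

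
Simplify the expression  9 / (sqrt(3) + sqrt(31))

Multiply numerator and denominator by -sqrt(31) + sqrt(3).
Denominator becomes -28; numerator becomes -9*sqrt(31) + 9*sqrt(3).

(-9*sqrt(3) + 9*sqrt(31))/28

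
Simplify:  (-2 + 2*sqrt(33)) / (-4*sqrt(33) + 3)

(-258 + 2*sqrt(33))/519

Multiply numerator and denominator by 3 + 4*sqrt(33).
Denominator becomes -519; numerator becomes -2*sqrt(33) + 258.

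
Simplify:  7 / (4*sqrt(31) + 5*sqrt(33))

Multiply numerator and denominator by -5*sqrt(33) + 4*sqrt(31).
Denominator becomes -329; numerator becomes -35*sqrt(33) + 28*sqrt(31).

(-4*sqrt(31) + 5*sqrt(33))/47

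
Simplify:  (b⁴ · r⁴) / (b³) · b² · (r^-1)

b³*r³

Quotient: b¹ · r⁴
Multiply by b² · (r^-1): add exponents.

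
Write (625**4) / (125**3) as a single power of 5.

5**7

625**4 = 5**16; 125**3 = 5**9
Combine exponents: 5**7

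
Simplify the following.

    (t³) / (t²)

Quotient: t¹

t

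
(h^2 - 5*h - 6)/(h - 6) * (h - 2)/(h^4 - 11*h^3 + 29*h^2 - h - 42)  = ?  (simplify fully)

Factor: h^2 - 5*h - 6 = (h + 1)*(h - 6);  h^4 - 11*h^3 + 29*h^2 - h - 42 = (h + 1)*(h - 3)*(h - 2)*(h - 7)
Cancel the common factors (h + 1), (h - 2), (h - 6).

1/(h^2 - 10*h + 21)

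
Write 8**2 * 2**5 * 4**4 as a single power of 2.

2**19

8**2 = 2**6; 2**5 = 2**5; 4**4 = 2**8
Combine exponents: 2**19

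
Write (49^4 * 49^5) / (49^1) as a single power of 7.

7^16

49^4 = 7^8; 49^5 = 7^10; 49^1 = 7^2
Combine exponents: 7^16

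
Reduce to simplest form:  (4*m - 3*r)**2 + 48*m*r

Expanding gives 16*m**2 + 24*m*r + 9*r**2, a perfect square.

(4*m + 3*r)**2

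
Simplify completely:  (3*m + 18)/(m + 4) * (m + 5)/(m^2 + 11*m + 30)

3/(m + 4)

Factor: 3*m + 18 = 3*(m + 6);  m^2 + 11*m + 30 = (m + 6)*(m + 5)
Cancel the common factors (m + 6), (m + 5).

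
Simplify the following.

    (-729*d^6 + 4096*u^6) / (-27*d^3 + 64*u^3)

27*d^3 + 64*u^3

Factor (4*u)^6 - (3*d)^6 and cancel (-27*d^3 + 64*u^3).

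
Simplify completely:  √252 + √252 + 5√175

37*√7

√252 = 6*√7; √252 = 6*√7; 5√175 = 25*√7
Combine: (6 + 6 + 25)·√7 = 37*√7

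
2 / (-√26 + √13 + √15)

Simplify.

(-√26 + 12*√15 + 14*√13 + 13*√30)/194

Group as (√13 + √15) - √26; multiply by (√13 + √15) + √26, then rationalise the remaining surd.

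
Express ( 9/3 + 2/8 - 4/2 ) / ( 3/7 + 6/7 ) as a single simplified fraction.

Numerator: 9/3 + 2/8 - 4/2 = 5/4
Denominator: 3/7 + 6/7 = 9/7
Divide: (5/4) · (7/9) = 35/36

35/36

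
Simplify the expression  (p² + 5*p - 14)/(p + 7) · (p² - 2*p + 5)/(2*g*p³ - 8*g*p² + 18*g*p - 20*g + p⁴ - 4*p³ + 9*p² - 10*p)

1/(2*g + p)

Factor: p² + 5*p - 14 = (p - 2)·(p + 7);  2*g*p³ - 8*g*p² + 18*g*p - 20*g + p⁴ - 4*p³ + 9*p² - 10*p = (2*g + p)·(p - 2)·(p² - 2*p + 5)
Cancel the common factors (p² - 2*p + 5), (p + 7), (p - 2).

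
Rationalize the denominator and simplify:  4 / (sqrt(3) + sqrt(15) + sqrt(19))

(-24*sqrt(95) - 4*sqrt(19) + 28*sqrt(15) + 124*sqrt(3))/179

Group as (sqrt(3) + sqrt(19)) + sqrt(15); multiply by (sqrt(3) + sqrt(19)) - sqrt(15), then rationalise the remaining surd.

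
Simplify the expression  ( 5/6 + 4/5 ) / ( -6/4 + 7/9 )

-147/65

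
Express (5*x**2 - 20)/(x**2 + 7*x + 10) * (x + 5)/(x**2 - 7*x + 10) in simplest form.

5/(x - 5)

Factor: 5*x**2 - 20 = 5*(x + 2)*(x - 2);  x**2 + 7*x + 10 = (x + 5)*(x + 2);  x**2 - 7*x + 10 = (x - 2)*(x - 5)
Cancel the common factors (x - 2), (x + 2), (x + 5).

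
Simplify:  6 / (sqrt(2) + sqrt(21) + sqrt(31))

(-3*sqrt(1302) - 12*sqrt(31) + 18*sqrt(21) + 75*sqrt(2))/26

Group as (sqrt(2) + sqrt(21)) + sqrt(31); multiply by (sqrt(2) + sqrt(21)) - sqrt(31), then rationalise the remaining surd.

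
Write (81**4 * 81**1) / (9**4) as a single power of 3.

3**12

81**4 = 3**16; 81**1 = 3**4; 9**4 = 3**8
Combine exponents: 3**12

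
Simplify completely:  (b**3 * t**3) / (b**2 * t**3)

Quotient: b**1

b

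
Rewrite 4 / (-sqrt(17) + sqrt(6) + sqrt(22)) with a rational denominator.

Group as (sqrt(6) + sqrt(22)) - sqrt(17); multiply by (sqrt(6) + sqrt(22)) + sqrt(17), then rationalise the remaining surd.

(-44*sqrt(17) + 4*sqrt(22) + 132*sqrt(6) + 16*sqrt(561))/407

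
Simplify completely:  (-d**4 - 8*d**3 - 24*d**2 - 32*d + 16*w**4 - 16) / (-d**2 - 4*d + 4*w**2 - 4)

Factor (2*w)**4 - (d + 2)**4 and cancel (4*w**2 - (d + 2)**2).

d**2 + 4*d + 4*w**2 + 4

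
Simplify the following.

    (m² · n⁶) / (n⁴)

m²*n²

Quotient: m² · n²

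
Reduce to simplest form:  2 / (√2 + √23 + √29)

Group as (√2 + √29) + √23; multiply by (√2 + √29) - √23, then rationalise the remaining surd.

(-√1334 - 2*√29 + 4*√23 + 25*√2)/42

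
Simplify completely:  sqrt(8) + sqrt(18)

sqrt(8) = 2*sqrt(2); sqrt(18) = 3*sqrt(2)
Combine: (2 + 3)·sqrt(2) = 5*sqrt(2)

5*sqrt(2)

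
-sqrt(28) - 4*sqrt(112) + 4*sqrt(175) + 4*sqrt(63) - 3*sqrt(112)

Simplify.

2*sqrt(7)

sqrt(28) = 2*sqrt(7); 4*sqrt(112) = 16*sqrt(7); 4*sqrt(175) = 20*sqrt(7); 4*sqrt(63) = 12*sqrt(7); 3*sqrt(112) = 12*sqrt(7)
Combine: (-2 - 16 + 20 + 12 - 12)·sqrt(7) = 2*sqrt(7)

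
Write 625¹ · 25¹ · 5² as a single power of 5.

5^8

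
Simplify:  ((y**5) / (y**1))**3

Inside the bracket: y**4
Raise to the power 3: y**12

y**12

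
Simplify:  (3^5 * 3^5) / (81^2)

3^2

3^5 = 3^5; 3^5 = 3^5; 81^2 = 3^8
Combine exponents: 3^2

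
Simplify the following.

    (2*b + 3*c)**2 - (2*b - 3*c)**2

24*b*c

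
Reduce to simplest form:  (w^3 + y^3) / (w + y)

w^2 - w*y + y^2

Factor as (a+b)(a^2-ab+b^2) with a=y, b=w.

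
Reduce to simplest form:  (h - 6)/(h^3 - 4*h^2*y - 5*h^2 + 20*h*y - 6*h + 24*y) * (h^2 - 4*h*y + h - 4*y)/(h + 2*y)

1/(h + 2*y)

Factor: h^3 - 4*h^2*y - 5*h^2 + 20*h*y - 6*h + 24*y = (h - 6)*(h - 4*y)*(h + 1);  h^2 - 4*h*y + h - 4*y = (h + 1)*(h - 4*y)
Cancel the common factors (h + 1), (h - 4*y), (h - 6).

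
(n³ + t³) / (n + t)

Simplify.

n² - n*t + t²

Apply the sum-of-cubes factorisation and cancel (n + t).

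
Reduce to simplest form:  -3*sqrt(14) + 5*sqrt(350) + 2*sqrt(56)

3*sqrt(14) = 3*sqrt(14); 5*sqrt(350) = 25*sqrt(14); 2*sqrt(56) = 4*sqrt(14)
Combine: (-3 + 25 + 4)·sqrt(14) = 26*sqrt(14)

26*sqrt(14)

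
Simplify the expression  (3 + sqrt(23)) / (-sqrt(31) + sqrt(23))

(-sqrt(713) - 23 - 3*sqrt(31) - 3*sqrt(23))/8

Multiply numerator and denominator by sqrt(23) + sqrt(31).
Denominator becomes -8; numerator becomes 3*sqrt(23) + 3*sqrt(31) + 23 + sqrt(713).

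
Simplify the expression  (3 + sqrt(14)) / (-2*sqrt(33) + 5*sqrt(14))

(6*sqrt(33) + 2*sqrt(462) + 15*sqrt(14) + 70)/218

Multiply numerator and denominator by 2*sqrt(33) + 5*sqrt(14).
Denominator becomes 218; numerator becomes 6*sqrt(33) + 2*sqrt(462) + 15*sqrt(14) + 70.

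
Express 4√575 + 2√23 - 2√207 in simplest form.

4√575 = 20*√23; 2√23 = 2*√23; 2√207 = 6*√23
Combine: (20 + 2 - 6)·√23 = 16*√23

16*√23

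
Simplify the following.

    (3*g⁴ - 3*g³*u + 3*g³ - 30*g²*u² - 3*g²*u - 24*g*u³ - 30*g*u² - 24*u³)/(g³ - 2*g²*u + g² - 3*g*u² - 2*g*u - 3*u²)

(-3*g² + 6*g*u + 24*u²)/(-g + 3*u)

Factor: 3*g⁴ - 3*g³*u + 3*g³ - 30*g²*u² - 3*g²*u - 24*g*u³ - 30*g*u² - 24*u³ = 3·(g + 2*u)·(g + 1)·(g + u)·(g - 4*u);  g³ - 2*g²*u + g² - 3*g*u² - 2*g*u - 3*u² = (g + 1)·(g - 3*u)·(g + u)
Cancel the common factors (g + u), (g + 1).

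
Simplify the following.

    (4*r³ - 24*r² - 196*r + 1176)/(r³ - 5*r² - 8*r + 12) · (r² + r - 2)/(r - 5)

Factor: 4*r³ - 24*r² - 196*r + 1176 = 4·(r - 6)·(r - 7)·(r + 7);  r³ - 5*r² - 8*r + 12 = (r - 6)·(r - 1)·(r + 2);  r² + r - 2 = (r - 1)·(r + 2)
Cancel the common factors (r - 6), (r - 1), (r + 2).

(4*r² - 196)/(r - 5)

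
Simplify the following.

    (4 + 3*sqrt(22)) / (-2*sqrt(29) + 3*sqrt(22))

(4*sqrt(29) + 6*sqrt(22) + 3*sqrt(638) + 99)/41

Multiply numerator and denominator by 2*sqrt(29) + 3*sqrt(22).
Denominator becomes 82; numerator becomes 8*sqrt(29) + 12*sqrt(22) + 6*sqrt(638) + 198.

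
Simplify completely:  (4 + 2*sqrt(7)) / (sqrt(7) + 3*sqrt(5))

Multiply numerator and denominator by -3*sqrt(5) + sqrt(7).
Denominator becomes -38; numerator becomes -6*sqrt(35) - 12*sqrt(5) + 4*sqrt(7) + 14.

(-7 - 2*sqrt(7) + 6*sqrt(5) + 3*sqrt(35))/19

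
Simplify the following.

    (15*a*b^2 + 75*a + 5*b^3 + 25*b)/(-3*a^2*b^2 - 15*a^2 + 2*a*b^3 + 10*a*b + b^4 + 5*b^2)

Factor: 15*a*b^2 + 75*a + 5*b^3 + 25*b = 5*(b^2 + 5)*(3*a + b);  -3*a^2*b^2 - 15*a^2 + 2*a*b^3 + 10*a*b + b^4 + 5*b^2 = (-a + b)*(b^2 + 5)*(3*a + b)
Cancel the common factors (b^2 + 5), (3*a + b).

-5/(a - b)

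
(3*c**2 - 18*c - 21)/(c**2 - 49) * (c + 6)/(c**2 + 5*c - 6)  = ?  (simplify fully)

(3*c + 3)/(c**2 + 6*c - 7)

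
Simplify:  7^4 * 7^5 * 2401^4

7^25

7^4 = 7^4; 7^5 = 7^5; 2401^4 = 7^16
Combine exponents: 7^25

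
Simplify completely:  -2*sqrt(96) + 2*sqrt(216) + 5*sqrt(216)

2*sqrt(96) = 8*sqrt(6); 2*sqrt(216) = 12*sqrt(6); 5*sqrt(216) = 30*sqrt(6)
Combine: (-8 + 12 + 30)·sqrt(6) = 34*sqrt(6)

34*sqrt(6)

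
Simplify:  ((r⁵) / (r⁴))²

Inside the bracket: r¹
Raise to the power 2: r²

r²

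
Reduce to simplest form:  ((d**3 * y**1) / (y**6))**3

d**9/y**15

Inside the bracket: d**3 * (y**-5)
Raise to the power 3: d**9 * (y**-15)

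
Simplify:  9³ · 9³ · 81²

9³ = 3^6; 9³ = 3^6; 81² = 3^8
Combine exponents: 3^20

3^20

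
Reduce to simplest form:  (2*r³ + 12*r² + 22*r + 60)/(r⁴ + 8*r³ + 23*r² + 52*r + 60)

2/(r + 2)

Factor: 2*r³ + 12*r² + 22*r + 60 = 2·(r + 5)·(r² + r + 6);  r⁴ + 8*r³ + 23*r² + 52*r + 60 = (r² + r + 6)·(r + 2)·(r + 5)
Cancel the common factors (r² + r + 6), (r + 5).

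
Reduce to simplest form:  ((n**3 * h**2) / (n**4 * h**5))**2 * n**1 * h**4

1/(h**2*n)

Inside the bracket: (n**-1) * (h**-3)
Raise to the power 2: (n**-2) * (h**-6)
Multiply by n**1 * h**4: add exponents.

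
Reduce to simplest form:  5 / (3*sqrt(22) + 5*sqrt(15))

Multiply numerator and denominator by -5*sqrt(15) + 3*sqrt(22).
Denominator becomes -177; numerator becomes -25*sqrt(15) + 15*sqrt(22).

(-15*sqrt(22) + 25*sqrt(15))/177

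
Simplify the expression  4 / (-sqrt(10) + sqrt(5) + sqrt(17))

Group as (sqrt(5) + sqrt(17)) - sqrt(10); multiply by (sqrt(5) + sqrt(17)) + sqrt(10), then rationalise the remaining surd.

(-12*sqrt(10) - 2*sqrt(17) + 22*sqrt(5) + 10*sqrt(34))/49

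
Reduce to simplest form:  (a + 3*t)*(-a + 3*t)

(3*t)^2 - (a)^2 = -a^2 + 9*t^2.

-a^2 + 9*t^2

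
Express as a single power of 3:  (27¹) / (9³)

27¹ = 3^3; 9³ = 3^6
Combine exponents: 3^(-3)

3^(-3)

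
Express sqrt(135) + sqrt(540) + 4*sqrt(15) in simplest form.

sqrt(135) = 3*sqrt(15); sqrt(540) = 6*sqrt(15); 4*sqrt(15) = 4*sqrt(15)
Combine: (3 + 6 + 4)·sqrt(15) = 13*sqrt(15)

13*sqrt(15)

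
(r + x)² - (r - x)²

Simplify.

Write as f(r,x) - f(r,-x) and expand.

4*r*x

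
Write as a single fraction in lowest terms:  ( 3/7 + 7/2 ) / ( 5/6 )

33/7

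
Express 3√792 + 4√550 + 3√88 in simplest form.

44*√22

3√792 = 18*√22; 4√550 = 20*√22; 3√88 = 6*√22
Combine: (18 + 20 + 6)·√22 = 44*√22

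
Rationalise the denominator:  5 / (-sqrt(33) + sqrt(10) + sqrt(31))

Group as (sqrt(10) + sqrt(31)) - sqrt(33); multiply by (sqrt(10) + sqrt(31)) + sqrt(33), then rationalise the remaining surd.

(-20*sqrt(33) + 30*sqrt(31) + 135*sqrt(10) + 5*sqrt(10230))/588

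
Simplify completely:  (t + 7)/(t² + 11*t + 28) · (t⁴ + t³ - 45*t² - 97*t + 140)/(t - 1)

Factor: t² + 11*t + 28 = (t + 7)·(t + 4);  t⁴ + t³ - 45*t² - 97*t + 140 = (t - 7)·(t + 5)·(t + 4)·(t - 1)
Cancel the common factors (t + 4), (t - 1), (t + 7).

t² - 2*t - 35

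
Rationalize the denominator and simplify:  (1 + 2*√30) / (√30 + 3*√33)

(-60 - √30 + 3*√33 + 18*√110)/267

Multiply numerator and denominator by -3*√33 + √30.
Denominator becomes -267; numerator becomes -18*√110 - 3*√33 + √30 + 60.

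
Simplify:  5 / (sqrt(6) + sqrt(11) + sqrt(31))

Group as (sqrt(6) + sqrt(31)) + sqrt(11); multiply by (sqrt(6) + sqrt(31)) - sqrt(11), then rationalise the remaining surd.

(-5*sqrt(2046) - 35*sqrt(31) + 65*sqrt(11) + 90*sqrt(6))/34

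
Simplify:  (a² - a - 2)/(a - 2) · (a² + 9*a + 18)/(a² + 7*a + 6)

a + 3

Factor: a² - a - 2 = (a - 2)·(a + 1);  a² + 9*a + 18 = (a + 3)·(a + 6);  a² + 7*a + 6 = (a + 1)·(a + 6)
Cancel the common factors (a + 6), (a - 2), (a + 1).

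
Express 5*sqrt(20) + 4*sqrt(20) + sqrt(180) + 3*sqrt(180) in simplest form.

42*sqrt(5)

5*sqrt(20) = 10*sqrt(5); 4*sqrt(20) = 8*sqrt(5); sqrt(180) = 6*sqrt(5); 3*sqrt(180) = 18*sqrt(5)
Combine: (10 + 8 + 6 + 18)·sqrt(5) = 42*sqrt(5)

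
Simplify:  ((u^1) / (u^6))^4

u^(-20)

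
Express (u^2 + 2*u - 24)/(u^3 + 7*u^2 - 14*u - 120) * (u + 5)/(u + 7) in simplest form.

1/(u + 7)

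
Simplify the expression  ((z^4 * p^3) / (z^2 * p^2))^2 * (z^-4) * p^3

p^5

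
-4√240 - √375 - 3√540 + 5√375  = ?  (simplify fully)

-14*√15

4√240 = 16*√15; √375 = 5*√15; 3√540 = 18*√15; 5√375 = 25*√15
Combine: (-16 - 5 - 18 + 25)·√15 = -14*√15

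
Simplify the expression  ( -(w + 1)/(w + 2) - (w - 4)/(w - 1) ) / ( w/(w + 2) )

(-2*w**2 + 2*w + 9)/(w**2 - w)

Numerator: -(w + 1)/(w + 2) - (w - 4)/(w - 1) = (-2*w**2 + 2*w + 9)/(w**2 + w - 2)
Denominator: w/(w + 2) = w/(w + 2)
Divide: ((-2*w**2 + 2*w + 9)/(w**2 + w - 2)) · ((w + 2)/w) = (-2*w**2 + 2*w + 9)/(w**2 - w)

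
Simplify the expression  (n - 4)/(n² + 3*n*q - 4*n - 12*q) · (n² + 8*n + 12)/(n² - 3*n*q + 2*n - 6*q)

(-n - 6)/(-n² + 9*q²)

Factor: n² + 3*n*q - 4*n - 12*q = (n - 4)·(n + 3*q);  n² + 8*n + 12 = (n + 2)·(n + 6);  n² - 3*n*q + 2*n - 6*q = (n + 2)·(n - 3*q)
Cancel the common factors (n + 2), (n - 4).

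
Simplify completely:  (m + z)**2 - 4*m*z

(m - z)**2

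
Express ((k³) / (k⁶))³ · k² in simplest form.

Inside the bracket: (k^-3)
Raise to the power 3: (k^-9)
Multiply by k²: add exponents.

k^(-7)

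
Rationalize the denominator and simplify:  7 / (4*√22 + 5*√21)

Multiply numerator and denominator by -5*√21 + 4*√22.
Denominator becomes -173; numerator becomes -35*√21 + 28*√22.

(-28*√22 + 35*√21)/173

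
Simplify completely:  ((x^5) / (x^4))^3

x^3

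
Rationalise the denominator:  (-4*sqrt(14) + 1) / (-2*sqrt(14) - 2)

(-5*sqrt(14) + 57)/26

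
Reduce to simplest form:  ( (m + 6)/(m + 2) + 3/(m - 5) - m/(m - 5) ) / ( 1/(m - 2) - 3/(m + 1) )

(-2*m³ + 26*m² - 20*m - 48)/(2*m³ - 13*m² + m + 70)

Numerator: (m + 6)/(m + 2) + 3/(m - 5) - m/(m - 5) = (2*m - 24)/(m² - 3*m - 10)
Denominator: 1/(m - 2) - 3/(m + 1) = (-2*m + 7)/(m² - m - 2)
Divide: ((2*m - 24)/(m² - 3*m - 10)) · ((m² - m - 2)/(-2*m + 7)) = (-2*m³ + 26*m² - 20*m - 48)/(2*m³ - 13*m² + m + 70)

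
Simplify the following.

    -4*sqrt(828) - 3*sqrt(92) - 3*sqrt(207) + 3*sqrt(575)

-24*sqrt(23)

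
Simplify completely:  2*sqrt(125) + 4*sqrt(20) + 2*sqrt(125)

28*sqrt(5)

2*sqrt(125) = 10*sqrt(5); 4*sqrt(20) = 8*sqrt(5); 2*sqrt(125) = 10*sqrt(5)
Combine: (10 + 8 + 10)·sqrt(5) = 28*sqrt(5)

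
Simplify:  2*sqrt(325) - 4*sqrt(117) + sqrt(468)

4*sqrt(13)

2*sqrt(325) = 10*sqrt(13); 4*sqrt(117) = 12*sqrt(13); sqrt(468) = 6*sqrt(13)
Combine: (10 - 12 + 6)·sqrt(13) = 4*sqrt(13)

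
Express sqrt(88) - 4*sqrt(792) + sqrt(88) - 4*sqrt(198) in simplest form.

-32*sqrt(22)

sqrt(88) = 2*sqrt(22); 4*sqrt(792) = 24*sqrt(22); sqrt(88) = 2*sqrt(22); 4*sqrt(198) = 12*sqrt(22)
Combine: (2 - 24 + 2 - 12)·sqrt(22) = -32*sqrt(22)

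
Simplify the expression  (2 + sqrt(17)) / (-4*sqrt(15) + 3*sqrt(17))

(-4*sqrt(255) - 51 - 8*sqrt(15) - 6*sqrt(17))/87

Multiply numerator and denominator by 3*sqrt(17) + 4*sqrt(15).
Denominator becomes -87; numerator becomes 6*sqrt(17) + 8*sqrt(15) + 51 + 4*sqrt(255).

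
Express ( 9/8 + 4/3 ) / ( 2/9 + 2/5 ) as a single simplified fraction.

885/224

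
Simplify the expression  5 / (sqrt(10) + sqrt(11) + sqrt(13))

(-5*sqrt(1430) + 20*sqrt(13) + 30*sqrt(11) + 35*sqrt(10))/188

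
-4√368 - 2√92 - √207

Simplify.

4√368 = 16*√23; 2√92 = 4*√23; √207 = 3*√23
Combine: (-16 - 4 - 3)·√23 = -23*√23

-23*√23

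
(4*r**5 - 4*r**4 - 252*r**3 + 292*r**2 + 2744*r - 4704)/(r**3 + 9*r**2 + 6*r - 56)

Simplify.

4*r**2 - 40*r + 84

Factor: 4*r**5 - 4*r**4 - 252*r**3 + 292*r**2 + 2744*r - 4704 = 4*(r + 7)*(r - 2)*(r - 3)*(r - 7)*(r + 4);  r**3 + 9*r**2 + 6*r - 56 = (r + 4)*(r + 7)*(r - 2)
Cancel the common factors (r + 7), (r + 4), (r - 2).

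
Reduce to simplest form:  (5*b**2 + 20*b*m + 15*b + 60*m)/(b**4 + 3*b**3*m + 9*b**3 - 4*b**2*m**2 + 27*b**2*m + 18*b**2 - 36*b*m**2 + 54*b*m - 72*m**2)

Factor: 5*b**2 + 20*b*m + 15*b + 60*m = 5*(b + 3)*(b + 4*m);  b**4 + 3*b**3*m + 9*b**3 - 4*b**2*m**2 + 27*b**2*m + 18*b**2 - 36*b*m**2 + 54*b*m - 72*m**2 = (b + 6)*(b + 3)*(b + 4*m)*(b - m)
Cancel the common factors (b + 4*m), (b + 3).

5/(b**2 - b*m + 6*b - 6*m)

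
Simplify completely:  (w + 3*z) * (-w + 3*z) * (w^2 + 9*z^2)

Telescope via difference of squares: ((3*z)+w)((3*z)-w) = -w^2 + 9*z^2, then repeat with the next factor.

-w^4 + 81*z^4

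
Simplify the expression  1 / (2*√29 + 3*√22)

Multiply numerator and denominator by -3*√22 + 2*√29.
Denominator becomes -82; numerator becomes -3*√22 + 2*√29.

(-2*√29 + 3*√22)/82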